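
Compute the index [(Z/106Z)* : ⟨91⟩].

2

By Lagrange's theorem, ord_106(91) divides φ(106) = φ(2)·φ(53) = 1·52 = 52 = 2^2 · 13.
Divisors of 52: 1, 2, 4, 13, 26, 52.
Test each divisor d:
91^1 ≡ 91 (mod 106)
91^2 ≡ 13 (mod 106)
91^4 ≡ 63 (mod 106)
91^13 ≡ 105 (mod 106)
91^26 ≡ 1 (mod 106) ✓
Thus |⟨91⟩| = ord(91) = 26.
Index = |(Z/106Z)^×| / |⟨91⟩| = 52 / 26 = 2.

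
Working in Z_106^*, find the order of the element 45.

52

ord(45) | φ(106) = φ(2)·φ(53) = 1·52 = 52 = 2^2 · 13.
Divisors of 52: 1, 2, 4, 13, 26, 52.
Compute 45^d (mod 106) for the divisors d until we hit 1:
45^1 ≡ 45 (mod 106)
45^2 ≡ 11 (mod 106)
45^4 ≡ 15 (mod 106)
45^13 ≡ 83 (mod 106)
45^26 ≡ 105 (mod 106)
45^52 ≡ 1 (mod 106) ✓
The smallest such exponent is 52, so the order of 45 is 52.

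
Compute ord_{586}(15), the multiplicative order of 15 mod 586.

By Lagrange's theorem, ord_586(15) divides φ(586) = φ(2)·φ(293) = 1·292 = 292 = 2^2 · 73.
Divisors of 292: 1, 2, 4, 73, 146, 292.
Check 15^d mod 586 for each divisor in increasing order:
15^1 ≡ 15
15^2 ≡ 225
15^4 ≡ 229
15^73 ≡ 585
15^146 ≡ 1
So ord_586(15) = 146.

146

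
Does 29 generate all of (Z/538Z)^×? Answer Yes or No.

φ(538) = φ(2)·φ(269) = 1·268 = 268 = 2^2 · 67.
An element g generates (Z/538Z)^× iff g^(268/q) ≢ 1 (mod 538) for each prime q ∈ {2, 67}.
29^134 ≡ 537 (mod 538)  [q = 2: ≢ 1 ✓]
29^4 ≡ 349 (mod 538)  [q = 67: ≢ 1 ✓]
All checks pass, so 29 has order 268 and is a primitive root modulo 538.

Yes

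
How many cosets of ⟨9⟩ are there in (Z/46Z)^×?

ord(9) | φ(46) = φ(2)·φ(23) = 1·22 = 22 = 2 · 11.
Divisors of 22: 1, 2, 11, 22.
Check 9^d mod 46 for each divisor in increasing order:
9^1 ≡ 9 (mod 46)
9^2 ≡ 35 (mod 46)
9^11 ≡ 1 (mod 46) ✓
The order of 9 is 11, so the subgroup it generates has 11 elements.
Index = |(Z/46Z)^×| / |⟨9⟩| = 22 / 11 = 2.

2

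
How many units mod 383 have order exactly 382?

φ(383) = 383 − 1 = 382 = 2 · 191.
(Z/383Z)^× is cyclic (|G| = 382); a cyclic group of order m has exactly φ(d) elements of each order d | m, and none otherwise.
382 = 2 · 191 divides 382, and φ(382) = 190.

190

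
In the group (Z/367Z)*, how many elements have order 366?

120

φ(367) = 367 − 1 = 366 = 2 · 3 · 61.
(Z/367Z)^× is cyclic (|G| = 366); a cyclic group of order m has exactly φ(d) elements of each order d | m, and none otherwise.
366 = 2 · 3 · 61 divides 366, and φ(366) = 120.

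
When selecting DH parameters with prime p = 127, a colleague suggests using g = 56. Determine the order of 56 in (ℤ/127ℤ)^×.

By Lagrange's theorem, ord_127(56) divides φ(127) = 127 − 1 = 126 = 2 · 3^2 · 7.
Divisors of 126: 1, 2, 3, 6, 7, 9, 14, 18, 21, 42, 63, 126.
Evaluate successive powers at the divisors of 126:
56^1 ≡ 56 (mod 127)
56^2 ≡ 88 (mod 127)
56^3 ≡ 102 (mod 127)
56^6 ≡ 117 (mod 127)
56^7 ≡ 75 (mod 127)
56^9 ≡ 123 (mod 127)
56^14 ≡ 37 (mod 127)
56^18 ≡ 16 (mod 127)
56^21 ≡ 108 (mod 127)
56^42 ≡ 107 (mod 127)
56^63 ≡ 126 (mod 127)
56^126 ≡ 1 (mod 127) ✓
The smallest such exponent is 126, so the order of 56 is 126.

126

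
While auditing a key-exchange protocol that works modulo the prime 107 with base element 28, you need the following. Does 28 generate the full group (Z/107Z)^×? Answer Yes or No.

φ(107) = 107 − 1 = 106 = 2 · 53.
Test 28^(106/q) mod 107 for each prime factor q of 106:
28^53 ≡ 106 (mod 107)  [q = 2: ≢ 1 ✓]
28^2 ≡ 35 (mod 107)  [q = 53: ≢ 1 ✓]
Every test exponent gives a nontrivial residue, hence 28 generates the full group.

Yes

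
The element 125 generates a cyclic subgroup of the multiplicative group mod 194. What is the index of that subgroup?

3

Since 125 ∈ (Z/194Z)^×, its order divides φ(194) = φ(2)·φ(97) = 1·96 = 96 = 2^5 · 3.
Divisors of 96: 1, 2, 3, 4, 6, 8, 12, 16, 24, 32, 48, 96.
Test each divisor d:
125^1 ≡ 125
125^2 ≡ 105
125^3 ≡ 127
125^4 ≡ 161
125^6 ≡ 27
125^8 ≡ 119
125^12 ≡ 147
125^16 ≡ 193
125^24 ≡ 75
125^32 ≡ 1
Thus |⟨125⟩| = ord(125) = 32.
The index is φ(194) / ord(125) = 96 / 32 = 3.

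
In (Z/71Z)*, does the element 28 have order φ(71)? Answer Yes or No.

Yes

φ(71) = 71 − 1 = 70 = 2 · 5 · 7.
An element g generates (Z/71Z)^× iff g^(70/q) ≢ 1 (mod 71) for each prime q ∈ {2, 5, 7}.
28^35 ≡ 70 (mod 71)  [q = 2: ≢ 1 ✓]
28^14 ≡ 57 (mod 71)  [q = 5: ≢ 1 ✓]
28^10 ≡ 30 (mod 71)  [q = 7: ≢ 1 ✓]
All checks pass, so 28 has order 70 and is a primitive root modulo 71.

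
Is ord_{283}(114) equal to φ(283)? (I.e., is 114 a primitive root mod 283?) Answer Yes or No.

Yes

φ(283) = 283 − 1 = 282 = 2 · 3 · 47.
114 is a primitive root mod 283 iff 114^(φ(283)/q) ≢ 1 for every prime q | φ(283), i.e. q ∈ {2, 3, 47}.
114^141 ≡ 282 (mod 283)  [q = 2: ≢ 1 ✓]
114^94 ≡ 238 (mod 283)  [q = 3: ≢ 1 ✓]
114^6 ≡ 106 (mod 283)  [q = 47: ≢ 1 ✓]
Every test exponent gives a nontrivial residue, hence 114 generates the full group.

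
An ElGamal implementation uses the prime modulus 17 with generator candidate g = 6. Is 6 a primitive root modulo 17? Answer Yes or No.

φ(17) = 17 − 1 = 16 = 2^4.
Test 6^(16/q) mod 17 for each prime factor q of 16:
6^8 ≡ 16 (mod 17)  [q = 2: ≢ 1 ✓]
All checks pass, so 6 has order 16 and is a primitive root modulo 17.

Yes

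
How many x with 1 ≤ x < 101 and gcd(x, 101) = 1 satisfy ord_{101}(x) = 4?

φ(101) = 101 − 1 = 100 = 2^2 · 5^2.
In a cyclic group of order 100, there are φ(d) elements of order d for each divisor d of 100, and zero for non-divisors.
4 = 2^2 divides 100, and φ(4) = 2.

2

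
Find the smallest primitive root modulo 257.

3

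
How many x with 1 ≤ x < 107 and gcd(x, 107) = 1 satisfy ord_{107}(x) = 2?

φ(107) = 107 − 1 = 106 = 2 · 53.
(Z/107Z)^× is cyclic (|G| = 106); a cyclic group of order m has exactly φ(d) elements of each order d | m, and none otherwise.
2 | 106, and φ(2) = 2 − 1 = 1.

1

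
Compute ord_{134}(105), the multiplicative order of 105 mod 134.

ord(105) | φ(134) = φ(2)·φ(67) = 1·66 = 66 = 2 · 3 · 11.
Divisors of 66: 1, 2, 3, 6, 11, 22, 33, 66.
Check 105^d mod 134 for each divisor in increasing order:
105^1 ≡ 105 (mod 134)
105^2 ≡ 37 (mod 134)
105^3 ≡ 133 (mod 134)
105^6 ≡ 1 (mod 134) ✓
The smallest such exponent is 6, so the order of 105 is 6.

6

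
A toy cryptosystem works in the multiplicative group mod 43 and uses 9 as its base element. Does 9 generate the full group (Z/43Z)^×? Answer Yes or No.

No

φ(43) = 43 − 1 = 42 = 2 · 3 · 7.
An element g generates (Z/43Z)^× iff g^(42/q) ≢ 1 (mod 43) for each prime q ∈ {2, 3, 7}.
9^21 ≡ 1 (mod 43)  [q = 2: ≡ 1 ✗]
9^14 ≡ 6 (mod 43)  [q = 3: ≢ 1 ✓]
9^6 ≡ 4 (mod 43)  [q = 7: ≢ 1 ✓]
9^21 ≡ 1 shows ord(9) | 21, strictly less than φ(43); not a primitive root.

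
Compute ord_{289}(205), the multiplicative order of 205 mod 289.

17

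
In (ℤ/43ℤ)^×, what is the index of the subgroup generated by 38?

2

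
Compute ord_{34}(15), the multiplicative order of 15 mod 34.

8

The order of 15 must divide φ(34) = φ(2)·φ(17) = 1·16 = 16 = 2^4.
Divisors of 16: 1, 2, 4, 8, 16.
Test each divisor d:
15^1 ≡ 15 (mod 34)
15^2 ≡ 21 (mod 34)
15^4 ≡ 33 (mod 34)
15^8 ≡ 1 (mod 34) ✓
Hence ord(15) = 8.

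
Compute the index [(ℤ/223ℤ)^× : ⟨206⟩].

3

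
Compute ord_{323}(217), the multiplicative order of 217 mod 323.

12

The order of 217 must divide φ(323) = φ(17·19) = (17−1)·(19−1) = 16·18 = 288 = 2^5 · 3^2.
Divisors of 288: 1, 2, 3, 4, 6, 8, 9, 12, 16, 18, 24, 32, 36, 48, 72, 96, 144, 288.
Compute 217^d (mod 323) for the divisors d until we hit 1:
217^1 ≡ 217 (mod 323)
217^2 ≡ 254 (mod 323)
217^3 ≡ 208 (mod 323)
217^4 ≡ 239 (mod 323)
217^6 ≡ 305 (mod 323)
217^8 ≡ 273 (mod 323)
217^9 ≡ 132 (mod 323)
217^12 ≡ 1 (mod 323) ✓
Hence ord(217) = 12.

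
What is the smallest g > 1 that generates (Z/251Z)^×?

6

φ(251) = 251 − 1 = 250 = 2 · 5^3.
Test candidates g = 2, 3, … against the prime factors q ∈ {2, 5} of φ(251): g is a generator iff g^(250/q) ≢ 1 for every such q.
g = 2: 2^125 ≡ 250; 2^50 ≡ 1 — hits 1, so not a primitive root.
g = 3: 3^125 ≡ 1 — hits 1, so not a primitive root.
g = 4: 4^125 ≡ 1 — hits 1, so not a primitive root.
g = 5: 5^125 ≡ 1 — hits 1, so not a primitive root.
g = 6: 6^125 ≡ 250; 6^50 ≡ 219 — none is 1, so 6 is a primitive root.
The smallest primitive root modulo 251 is 6.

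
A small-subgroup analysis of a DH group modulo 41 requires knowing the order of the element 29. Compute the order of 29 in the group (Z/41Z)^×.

Since 29 ∈ (Z/41Z)^×, its order divides φ(41) = 41 − 1 = 40 = 2^3 · 5.
Divisors of 40: 1, 2, 4, 5, 8, 10, 20, 40.
Compute 29^d (mod 41) for the divisors d until we hit 1:
29^1 ≡ 29 (mod 41)
29^2 ≡ 21 (mod 41)
29^4 ≡ 31 (mod 41)
29^5 ≡ 38 (mod 41)
29^8 ≡ 18 (mod 41)
29^10 ≡ 9 (mod 41)
29^20 ≡ 40 (mod 41)
29^40 ≡ 1 (mod 41) ✓
Therefore the multiplicative order of 29 modulo 41 is 40.

40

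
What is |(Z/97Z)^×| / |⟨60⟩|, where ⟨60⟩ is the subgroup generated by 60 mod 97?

1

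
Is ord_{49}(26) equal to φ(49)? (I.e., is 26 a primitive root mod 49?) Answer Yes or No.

Yes

φ(49) = φ(7^2) = 7·(7−1) = 42 = 2 · 3 · 7.
26 is a primitive root mod 49 iff 26^(φ(49)/q) ≢ 1 for every prime q | φ(49), i.e. q ∈ {2, 3, 7}.
26^21 ≡ 48 (mod 49)  [q = 2: ≢ 1 ✓]
26^14 ≡ 18 (mod 49)  [q = 3: ≢ 1 ✓]
26^6 ≡ 29 (mod 49)  [q = 7: ≢ 1 ✓]
Every test exponent gives a nontrivial residue, hence 26 generates the full group.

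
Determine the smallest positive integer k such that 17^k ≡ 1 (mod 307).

3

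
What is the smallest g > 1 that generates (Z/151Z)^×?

φ(151) = 151 − 1 = 150 = 2 · 3 · 5^2.
g is a primitive root iff g^(150/q) ≢ 1 (mod 151) for each prime q ∈ {2, 3, 5}.
g = 2: 2^75 ≡ 1 — hits 1, so not a primitive root.
g = 3: 3^75 ≡ 150; 3^50 ≡ 1 — hits 1, so not a primitive root.
g = 4: 4^75 ≡ 1 — hits 1, so not a primitive root.
g = 5: 5^75 ≡ 1 — hits 1, so not a primitive root.
g = 6: 6^75 ≡ 150; 6^50 ≡ 32; 6^30 ≡ 59 — none is 1, so 6 is a primitive root.
The smallest primitive root modulo 151 is 6.

6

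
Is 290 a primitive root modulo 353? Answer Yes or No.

φ(353) = 353 − 1 = 352 = 2^5 · 11.
It suffices to check that the order of 290 is not a proper divisor of 352: compute 290^(352/q) for q ∈ {2, 11}.
290^176 ≡ 352 (mod 353)  [q = 2: ≢ 1 ✓]
290^32 ≡ 185 (mod 353)  [q = 11: ≢ 1 ✓]
None equal 1, so ord_353(290) = 352: 290 is a primitive root.

Yes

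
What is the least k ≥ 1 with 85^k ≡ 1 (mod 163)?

By Lagrange's theorem, ord_163(85) divides φ(163) = 163 − 1 = 162 = 2 · 3^4.
Divisors of 162: 1, 2, 3, 6, 9, 18, 27, 54, 81, 162.
Evaluate successive powers at the divisors of 162:
85^1 ≡ 85 (mod 163)
85^2 ≡ 53 (mod 163)
85^3 ≡ 104 (mod 163)
85^6 ≡ 58 (mod 163)
85^9 ≡ 1 (mod 163) ✓
So ord_163(85) = 9.

9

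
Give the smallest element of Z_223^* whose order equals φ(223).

3

φ(223) = 223 − 1 = 222 = 2 · 3 · 37.
g is a primitive root iff g^(222/q) ≢ 1 (mod 223) for each prime q ∈ {2, 3, 37}.
g = 2: 2^111 ≡ 1 — hits 1, so not a primitive root.
g = 3: 3^111 ≡ 222; 3^74 ≡ 183; 3^6 ≡ 60 — none is 1, so 3 is a primitive root.
So 3 is the smallest generator of (Z/223Z)^×.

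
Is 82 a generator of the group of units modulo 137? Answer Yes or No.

Yes

φ(137) = 137 − 1 = 136 = 2^3 · 17.
It suffices to check that the order of 82 is not a proper divisor of 136: compute 82^(136/q) for q ∈ {2, 17}.
82^68 ≡ 136 (mod 137)  [q = 2: ≢ 1 ✓]
82^8 ≡ 119 (mod 137)  [q = 17: ≢ 1 ✓]
None equal 1, so ord_137(82) = 136: 82 is a primitive root.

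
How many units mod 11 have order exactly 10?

4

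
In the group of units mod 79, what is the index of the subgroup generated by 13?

Since 13 ∈ (Z/79Z)^×, its order divides φ(79) = 79 − 1 = 78 = 2 · 3 · 13.
Divisors of 78: 1, 2, 3, 6, 13, 26, 39, 78.
Evaluate successive powers at the divisors of 78:
13^1 ≡ 13 (mod 79)
13^2 ≡ 11 (mod 79)
13^3 ≡ 64 (mod 79)
13^6 ≡ 67 (mod 79)
13^13 ≡ 55 (mod 79)
13^26 ≡ 23 (mod 79)
13^39 ≡ 1 (mod 79) ✓
The order of 13 is 39, so the subgroup it generates has 39 elements.
Index = |(Z/79Z)^×| / |⟨13⟩| = 78 / 39 = 2.

2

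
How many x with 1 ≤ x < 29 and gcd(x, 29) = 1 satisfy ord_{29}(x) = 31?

0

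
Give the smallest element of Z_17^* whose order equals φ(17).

φ(17) = 17 − 1 = 16 = 2^4.
Test candidates g = 2, 3, … against the prime factors q ∈ {2} of φ(17): g is a generator iff g^(16/q) ≢ 1 for every such q.
g = 2: 2^8 ≡ 1 — hits 1, so not a primitive root.
g = 3: 3^8 ≡ 16 — none is 1, so 3 is a primitive root.
Hence the least primitive root of 17 is 3.

3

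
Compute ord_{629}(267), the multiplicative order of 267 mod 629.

48

Since 267 ∈ (Z/629Z)^×, its order divides φ(629) = φ(17·37) = (17−1)·(37−1) = 16·36 = 576 = 2^6 · 3^2.
Divisors of 576: 1, 2, 3, 4, 6, 8, 9, 12, 16, 18, 24, 32, 36, 48, 64, 72, 96, 144, 192, 288, 576.
Test each divisor d:
267^1 ≡ 267
267^2 ≡ 212
267^3 ≡ 623
267^4 ≡ 285
267^6 ≡ 36
267^8 ≡ 84
267^9 ≡ 413
267^12 ≡ 38
267^16 ≡ 137
267^18 ≡ 110
267^24 ≡ 186
267^32 ≡ 528
267^36 ≡ 149
267^48 ≡ 1
Therefore the multiplicative order of 267 modulo 629 is 48.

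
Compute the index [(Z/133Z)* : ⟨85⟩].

12

The order of 85 must divide φ(133) = φ(7·19) = (7−1)·(19−1) = 6·18 = 108 = 2^2 · 3^3.
Divisors of 108: 1, 2, 3, 4, 6, 9, 12, 18, 27, 36, 54, 108.
Check 85^d mod 133 for each divisor in increasing order:
85^1 ≡ 85 (mod 133)
85^2 ≡ 43 (mod 133)
85^3 ≡ 64 (mod 133)
85^4 ≡ 120 (mod 133)
85^6 ≡ 106 (mod 133)
85^9 ≡ 1 (mod 133) ✓
Thus |⟨85⟩| = ord(85) = 9.
Index = |(Z/133Z)^×| / |⟨85⟩| = 108 / 9 = 12.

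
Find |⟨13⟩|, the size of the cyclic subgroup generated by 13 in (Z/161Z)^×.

The order of 13 must divide φ(161) = φ(7·23) = (7−1)·(23−1) = 6·22 = 132 = 2^2 · 3 · 11.
Divisors of 132: 1, 2, 3, 4, 6, 11, 12, 22, 33, 44, 66, 132.
Evaluate successive powers at the divisors of 132:
13^1 ≡ 13 (mod 161)
13^2 ≡ 8 (mod 161)
13^3 ≡ 104 (mod 161)
13^4 ≡ 64 (mod 161)
13^6 ≡ 29 (mod 161)
13^11 ≡ 139 (mod 161)
13^12 ≡ 36 (mod 161)
13^22 ≡ 1 (mod 161) ✓
Hence ord(13) = 22.

22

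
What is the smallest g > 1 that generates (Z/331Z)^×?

φ(331) = 331 − 1 = 330 = 2 · 3 · 5 · 11.
g is a primitive root iff g^(330/q) ≢ 1 (mod 331) for each prime q ∈ {2, 3, 5, 11}.
g = 2: 2^165 ≡ 330; 2^110 ≡ 299; 2^66 ≡ 64; 2^30 ≡ 1 — hits 1, so not a primitive root.
g = 3: 3^165 ≡ 330; 3^110 ≡ 299; 3^66 ≡ 64; 3^30 ≡ 270 — none is 1, so 3 is a primitive root.
The smallest primitive root modulo 331 is 3.

3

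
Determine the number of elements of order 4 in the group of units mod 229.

φ(229) = 229 − 1 = 228 = 2^2 · 3 · 19.
(Z/229Z)^× is cyclic (|G| = 228); a cyclic group of order m has exactly φ(d) elements of each order d | m, and none otherwise.
4 = 2^2 divides 228, and φ(4) = 2.

2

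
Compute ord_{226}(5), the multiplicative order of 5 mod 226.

112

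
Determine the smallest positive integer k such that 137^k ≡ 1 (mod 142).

ord(137) | φ(142) = φ(2)·φ(71) = 1·70 = 70 = 2 · 5 · 7.
Divisors of 70: 1, 2, 5, 7, 10, 14, 35, 70.
Test each divisor d:
137^1 ≡ 137
137^2 ≡ 25
137^5 ≡ 141
137^7 ≡ 117
137^10 ≡ 1
Hence ord(137) = 10.

10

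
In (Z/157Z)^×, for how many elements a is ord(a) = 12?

φ(157) = 157 − 1 = 156 = 2^2 · 3 · 13.
Since (Z/157Z)^× is cyclic of order 156, the number of elements of order d is φ(d) when d | 156 and 0 otherwise.
12 = 2^2 · 3 divides 156, and φ(12) = 4.

4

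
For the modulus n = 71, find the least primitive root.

7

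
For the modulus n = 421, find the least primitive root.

2

φ(421) = 421 − 1 = 420 = 2^2 · 3 · 5 · 7.
g is a primitive root iff g^(420/q) ≢ 1 (mod 421) for each prime q ∈ {2, 3, 5, 7}.
g = 2: 2^210 ≡ 420; 2^140 ≡ 400; 2^84 ≡ 279; 2^60 ≡ 370 — none is 1, so 2 is a primitive root.
So 2 is the smallest generator of (Z/421Z)^×.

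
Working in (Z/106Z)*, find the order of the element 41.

52

By Lagrange's theorem, ord_106(41) divides φ(106) = φ(2)·φ(53) = 1·52 = 52 = 2^2 · 13.
Divisors of 52: 1, 2, 4, 13, 26, 52.
Check 41^d mod 106 for each divisor in increasing order:
41^1 ≡ 41 (mod 106)
41^2 ≡ 91 (mod 106)
41^4 ≡ 13 (mod 106)
41^13 ≡ 83 (mod 106)
41^26 ≡ 105 (mod 106)
41^52 ≡ 1 (mod 106) ✓
So ord_106(41) = 52.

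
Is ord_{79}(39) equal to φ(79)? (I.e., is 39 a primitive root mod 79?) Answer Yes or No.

Yes

φ(79) = 79 − 1 = 78 = 2 · 3 · 13.
39 is a primitive root mod 79 iff 39^(φ(79)/q) ≢ 1 for every prime q | φ(79), i.e. q ∈ {2, 3, 13}.
39^39 ≡ 78 (mod 79)  [q = 2: ≢ 1 ✓]
39^26 ≡ 55 (mod 79)  [q = 3: ≢ 1 ✓]
39^6 ≡ 21 (mod 79)  [q = 13: ≢ 1 ✓]
None equal 1, so ord_79(39) = 78: 39 is a primitive root.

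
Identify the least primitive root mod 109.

6

φ(109) = 109 − 1 = 108 = 2^2 · 3^3.
g is a primitive root iff g^(108/q) ≢ 1 (mod 109) for each prime q ∈ {2, 3}.
g = 2: 2^54 ≡ 108; 2^36 ≡ 1 — hits 1, so not a primitive root.
g = 3: 3^54 ≡ 1 — hits 1, so not a primitive root.
g = 4: 4^54 ≡ 1 — hits 1, so not a primitive root.
g = 5: 5^54 ≡ 1 — hits 1, so not a primitive root.
g = 6: 6^54 ≡ 108; 6^36 ≡ 63 — none is 1, so 6 is a primitive root.
The smallest primitive root modulo 109 is 6.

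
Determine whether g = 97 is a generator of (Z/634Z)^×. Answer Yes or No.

φ(634) = φ(2)·φ(317) = 1·316 = 316 = 2^2 · 79.
An element g generates (Z/634Z)^× iff g^(316/q) ≢ 1 (mod 634) for each prime q ∈ {2, 79}.
97^158 ≡ 633 (mod 634)  [q = 2: ≢ 1 ✓]
97^4 ≡ 57 (mod 634)  [q = 79: ≢ 1 ✓]
None equal 1, so ord_634(97) = 316: 97 is a primitive root.

Yes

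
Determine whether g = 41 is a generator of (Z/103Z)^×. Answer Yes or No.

No

φ(103) = 103 − 1 = 102 = 2 · 3 · 17.
41 is a primitive root mod 103 iff 41^(φ(103)/q) ≢ 1 for every prime q | φ(103), i.e. q ∈ {2, 3, 17}.
41^51 ≡ 1 (mod 103)  [q = 2: ≡ 1 ✗]
41^34 ≡ 46 (mod 103)  [q = 3: ≢ 1 ✓]
41^6 ≡ 93 (mod 103)  [q = 17: ≢ 1 ✓]
The check at q = 2 fails, so 41 generates a proper subgroup.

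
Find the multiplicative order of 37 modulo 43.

6

The order of 37 must divide φ(43) = 43 − 1 = 42 = 2 · 3 · 7.
Divisors of 42: 1, 2, 3, 6, 7, 14, 21, 42.
Test each divisor d:
37^1 ≡ 37 (mod 43)
37^2 ≡ 36 (mod 43)
37^3 ≡ 42 (mod 43)
37^6 ≡ 1 (mod 43) ✓
So ord_43(37) = 6.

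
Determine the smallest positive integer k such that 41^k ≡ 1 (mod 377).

12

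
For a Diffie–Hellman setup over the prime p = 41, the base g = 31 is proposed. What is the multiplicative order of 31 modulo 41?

By Lagrange's theorem, ord_41(31) divides φ(41) = 41 − 1 = 40 = 2^3 · 5.
Divisors of 40: 1, 2, 4, 5, 8, 10, 20, 40.
Test each divisor d:
31^1 ≡ 31 (mod 41)
31^2 ≡ 18 (mod 41)
31^4 ≡ 37 (mod 41)
31^5 ≡ 40 (mod 41)
31^8 ≡ 16 (mod 41)
31^10 ≡ 1 (mod 41) ✓
Therefore the multiplicative order of 31 modulo 41 is 10.

10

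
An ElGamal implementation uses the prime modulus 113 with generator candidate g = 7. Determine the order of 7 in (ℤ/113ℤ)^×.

14

The order of 7 must divide φ(113) = 113 − 1 = 112 = 2^4 · 7.
Divisors of 112: 1, 2, 4, 7, 8, 14, 16, 28, 56, 112.
Test each divisor d:
7^1 ≡ 7
7^2 ≡ 49
7^4 ≡ 28
7^7 ≡ 112
7^8 ≡ 106
7^14 ≡ 1
Therefore the multiplicative order of 7 modulo 113 is 14.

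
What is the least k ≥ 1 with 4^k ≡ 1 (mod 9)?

Since 4 ∈ (Z/9Z)^×, its order divides φ(9) = φ(3^2) = 3·(3−1) = 6 = 2 · 3.
Divisors of 6: 1, 2, 3, 6.
Test each divisor d:
4^1 ≡ 4 (mod 9)
4^2 ≡ 7 (mod 9)
4^3 ≡ 1 (mod 9) ✓
Hence ord(4) = 3.

3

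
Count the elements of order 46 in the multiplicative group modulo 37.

0

φ(37) = 37 − 1 = 36 = 2^2 · 3^2.
(Z/37Z)^× is cyclic (|G| = 36); a cyclic group of order m has exactly φ(d) elements of each order d | m, and none otherwise.
Since 46 ∤ 36, the count is 0.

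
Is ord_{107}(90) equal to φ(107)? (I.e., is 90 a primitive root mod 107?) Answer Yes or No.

No

φ(107) = 107 − 1 = 106 = 2 · 53.
It suffices to check that the order of 90 is not a proper divisor of 106: compute 90^(106/q) for q ∈ {2, 53}.
90^53 ≡ 1 (mod 107)  [q = 2: ≡ 1 ✗]
90^2 ≡ 75 (mod 107)  [q = 53: ≢ 1 ✓]
90^53 ≡ 1 shows ord(90) | 53, strictly less than φ(107); not a primitive root.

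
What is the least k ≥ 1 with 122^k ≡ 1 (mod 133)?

Since 122 ∈ (Z/133Z)^×, its order divides φ(133) = φ(7·19) = (7−1)·(19−1) = 6·18 = 108 = 2^2 · 3^3.
Divisors of 108: 1, 2, 3, 4, 6, 9, 12, 18, 27, 36, 54, 108.
Compute 122^d (mod 133) for the divisors d until we hit 1:
122^1 ≡ 122
122^2 ≡ 121
122^3 ≡ 132
122^4 ≡ 11
122^6 ≡ 1
So ord_133(122) = 6.

6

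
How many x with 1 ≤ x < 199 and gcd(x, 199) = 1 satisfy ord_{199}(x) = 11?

10

φ(199) = 199 − 1 = 198 = 2 · 3^2 · 11.
In a cyclic group of order 198, there are φ(d) elements of order d for each divisor d of 198, and zero for non-divisors.
11 | 198, and φ(11) = 11 − 1 = 10.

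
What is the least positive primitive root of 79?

3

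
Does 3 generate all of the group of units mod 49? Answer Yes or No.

φ(49) = φ(7^2) = 7·(7−1) = 42 = 2 · 3 · 7.
It suffices to check that the order of 3 is not a proper divisor of 42: compute 3^(42/q) for q ∈ {2, 3, 7}.
3^21 ≡ 48 (mod 49)  [q = 2: ≢ 1 ✓]
3^14 ≡ 30 (mod 49)  [q = 3: ≢ 1 ✓]
3^6 ≡ 43 (mod 49)  [q = 7: ≢ 1 ✓]
None equal 1, so ord_49(3) = 42: 3 is a primitive root.

Yes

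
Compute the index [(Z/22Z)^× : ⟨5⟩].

The order of 5 must divide φ(22) = φ(2)·φ(11) = 1·10 = 10 = 2 · 5.
Divisors of 10: 1, 2, 5, 10.
Test each divisor d:
5^1 ≡ 5 (mod 22)
5^2 ≡ 3 (mod 22)
5^5 ≡ 1 (mod 22) ✓
Thus |⟨5⟩| = ord(5) = 5.
[(Z/22Z)^× : ⟨5⟩] = 10/5 = 2.

2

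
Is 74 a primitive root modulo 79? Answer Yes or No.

Yes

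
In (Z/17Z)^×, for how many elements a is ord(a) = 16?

φ(17) = 17 − 1 = 16 = 2^4.
(Z/17Z)^× is cyclic (|G| = 16); a cyclic group of order m has exactly φ(d) elements of each order d | m, and none otherwise.
16 = 2^4 divides 16, and φ(16) = 8.

8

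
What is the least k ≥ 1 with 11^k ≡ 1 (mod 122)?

4

The order of 11 must divide φ(122) = φ(2)·φ(61) = 1·60 = 60 = 2^2 · 3 · 5.
Divisors of 60: 1, 2, 3, 4, 5, 6, 10, 12, 15, 20, 30, 60.
Check 11^d mod 122 for each divisor in increasing order:
11^1 ≡ 11
11^2 ≡ 121
11^3 ≡ 111
11^4 ≡ 1
The smallest such exponent is 4, so the order of 11 is 4.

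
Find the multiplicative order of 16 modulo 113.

7

ord(16) | φ(113) = 113 − 1 = 112 = 2^4 · 7.
Divisors of 112: 1, 2, 4, 7, 8, 14, 16, 28, 56, 112.
Evaluate successive powers at the divisors of 112:
16^1 ≡ 16
16^2 ≡ 30
16^4 ≡ 109
16^7 ≡ 1
The smallest such exponent is 7, so the order of 16 is 7.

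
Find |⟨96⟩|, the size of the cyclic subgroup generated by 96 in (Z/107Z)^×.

106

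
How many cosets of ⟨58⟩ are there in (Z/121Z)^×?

Since 58 ∈ (Z/121Z)^×, its order divides φ(121) = φ(11^2) = 11·(11−1) = 110 = 2 · 5 · 11.
Divisors of 110: 1, 2, 5, 10, 11, 22, 55, 110.
Test each divisor d:
58^1 ≡ 58 (mod 121)
58^2 ≡ 97 (mod 121)
58^5 ≡ 12 (mod 121)
58^10 ≡ 23 (mod 121)
58^11 ≡ 3 (mod 121)
58^22 ≡ 9 (mod 121)
58^55 ≡ 1 (mod 121) ✓
The order of 58 is 55, so the subgroup it generates has 55 elements.
Index = |(Z/121Z)^×| / |⟨58⟩| = 110 / 55 = 2.

2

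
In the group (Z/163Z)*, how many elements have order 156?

0

φ(163) = 163 − 1 = 162 = 2 · 3^4.
In a cyclic group of order 162, there are φ(d) elements of order d for each divisor d of 162, and zero for non-divisors.
156 does not divide 162, so no element of (Z/163Z)^× has order 156.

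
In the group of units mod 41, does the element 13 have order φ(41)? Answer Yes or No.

φ(41) = 41 − 1 = 40 = 2^3 · 5.
Test 13^(40/q) mod 41 for each prime factor q of 40:
13^20 ≡ 40 (mod 41)  [q = 2: ≢ 1 ✓]
13^8 ≡ 10 (mod 41)  [q = 5: ≢ 1 ✓]
Every test exponent gives a nontrivial residue, hence 13 generates the full group.

Yes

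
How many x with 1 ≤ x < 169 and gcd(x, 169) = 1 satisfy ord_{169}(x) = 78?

24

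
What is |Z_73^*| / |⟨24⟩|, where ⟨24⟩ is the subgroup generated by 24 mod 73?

By Lagrange's theorem, ord_73(24) divides φ(73) = 73 − 1 = 72 = 2^3 · 3^2.
Divisors of 72: 1, 2, 3, 4, 6, 8, 9, 12, 18, 24, 36, 72.
Evaluate successive powers at the divisors of 72:
24^1 ≡ 24
24^2 ≡ 65
24^3 ≡ 27
24^4 ≡ 64
24^6 ≡ 72
24^8 ≡ 8
24^9 ≡ 46
24^12 ≡ 1
The order of 24 is 12, so the subgroup it generates has 12 elements.
The index is φ(73) / ord(24) = 72 / 12 = 6.

6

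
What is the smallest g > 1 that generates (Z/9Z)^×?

2

φ(9) = φ(3^2) = 3·(3−1) = 6 = 2 · 3.
g is a primitive root iff g^(6/q) ≢ 1 (mod 9) for each prime q ∈ {2, 3}.
g = 2: 2^3 ≡ 8; 2^2 ≡ 4 — none is 1, so 2 is a primitive root.
Hence the least primitive root of 9 is 2.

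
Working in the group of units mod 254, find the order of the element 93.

126

ord(93) | φ(254) = φ(2)·φ(127) = 1·126 = 126 = 2 · 3^2 · 7.
Divisors of 126: 1, 2, 3, 6, 7, 9, 14, 18, 21, 42, 63, 126.
Test each divisor d:
93^1 ≡ 93 (mod 254)
93^2 ≡ 13 (mod 254)
93^3 ≡ 193 (mod 254)
93^6 ≡ 165 (mod 254)
93^7 ≡ 105 (mod 254)
93^9 ≡ 95 (mod 254)
93^14 ≡ 103 (mod 254)
93^18 ≡ 135 (mod 254)
93^21 ≡ 147 (mod 254)
93^42 ≡ 19 (mod 254)
93^63 ≡ 253 (mod 254)
93^126 ≡ 1 (mod 254) ✓
So ord_254(93) = 126.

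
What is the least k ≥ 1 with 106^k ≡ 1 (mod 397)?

33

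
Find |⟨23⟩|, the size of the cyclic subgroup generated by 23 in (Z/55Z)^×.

ord(23) | φ(55) = φ(5·11) = (5−1)·(11−1) = 4·10 = 40 = 2^3 · 5.
Divisors of 40: 1, 2, 4, 5, 8, 10, 20, 40.
Evaluate successive powers at the divisors of 40:
23^1 ≡ 23
23^2 ≡ 34
23^4 ≡ 1
The smallest such exponent is 4, so the order of 23 is 4.

4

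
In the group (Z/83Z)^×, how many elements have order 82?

40

φ(83) = 83 − 1 = 82 = 2 · 41.
Since (Z/83Z)^× is cyclic of order 82, the number of elements of order d is φ(d) when d | 82 and 0 otherwise.
82 = 2 · 41 divides 82, and φ(82) = 40.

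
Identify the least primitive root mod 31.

3

φ(31) = 31 − 1 = 30 = 2 · 3 · 5.
Test candidates g = 2, 3, … against the prime factors q ∈ {2, 3, 5} of φ(31): g is a generator iff g^(30/q) ≢ 1 for every such q.
g = 2: 2^15 ≡ 1 — hits 1, so not a primitive root.
g = 3: 3^15 ≡ 30; 3^10 ≡ 25; 3^6 ≡ 16 — none is 1, so 3 is a primitive root.
The smallest primitive root modulo 31 is 3.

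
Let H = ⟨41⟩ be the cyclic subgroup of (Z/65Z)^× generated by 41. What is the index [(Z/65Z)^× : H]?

4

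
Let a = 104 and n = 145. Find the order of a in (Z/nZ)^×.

Since 104 ∈ (Z/145Z)^×, its order divides φ(145) = φ(5·29) = (5−1)·(29−1) = 4·28 = 112 = 2^4 · 7.
Divisors of 112: 1, 2, 4, 7, 8, 14, 16, 28, 56, 112.
Check 104^d mod 145 for each divisor in increasing order:
104^1 ≡ 104 (mod 145)
104^2 ≡ 86 (mod 145)
104^4 ≡ 1 (mod 145) ✓
So ord_145(104) = 4.

4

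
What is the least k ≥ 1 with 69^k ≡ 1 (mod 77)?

The order of 69 must divide φ(77) = φ(7·11) = (7−1)·(11−1) = 6·10 = 60 = 2^2 · 3 · 5.
Divisors of 60: 1, 2, 3, 4, 5, 6, 10, 12, 15, 20, 30, 60.
Evaluate successive powers at the divisors of 60:
69^1 ≡ 69 (mod 77)
69^2 ≡ 64 (mod 77)
69^3 ≡ 27 (mod 77)
69^4 ≡ 15 (mod 77)
69^5 ≡ 34 (mod 77)
69^6 ≡ 36 (mod 77)
69^10 ≡ 1 (mod 77) ✓
Therefore the multiplicative order of 69 modulo 77 is 10.

10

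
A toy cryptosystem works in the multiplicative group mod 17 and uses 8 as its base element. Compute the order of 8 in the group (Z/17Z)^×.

8

ord(8) | φ(17) = 17 − 1 = 16 = 2^4.
Divisors of 16: 1, 2, 4, 8, 16.
Check 8^d mod 17 for each divisor in increasing order:
8^1 ≡ 8 (mod 17)
8^2 ≡ 13 (mod 17)
8^4 ≡ 16 (mod 17)
8^8 ≡ 1 (mod 17) ✓
Therefore the multiplicative order of 8 modulo 17 is 8.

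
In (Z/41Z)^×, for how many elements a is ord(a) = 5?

4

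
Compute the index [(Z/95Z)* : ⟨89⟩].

4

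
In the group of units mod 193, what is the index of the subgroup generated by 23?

6

Since 23 ∈ (Z/193Z)^×, its order divides φ(193) = 193 − 1 = 192 = 2^6 · 3.
Divisors of 192: 1, 2, 3, 4, 6, 8, 12, 16, 24, 32, 48, 64, 96, 192.
Test each divisor d:
23^1 ≡ 23 (mod 193)
23^2 ≡ 143 (mod 193)
23^3 ≡ 8 (mod 193)
23^4 ≡ 184 (mod 193)
23^6 ≡ 64 (mod 193)
23^8 ≡ 81 (mod 193)
23^12 ≡ 43 (mod 193)
23^16 ≡ 192 (mod 193)
23^24 ≡ 112 (mod 193)
23^32 ≡ 1 (mod 193) ✓
The order of 23 is 32, so the subgroup it generates has 32 elements.
Index = |(Z/193Z)^×| / |⟨23⟩| = 192 / 32 = 6.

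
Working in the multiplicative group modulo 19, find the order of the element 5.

Since 5 ∈ (Z/19Z)^×, its order divides φ(19) = 19 − 1 = 18 = 2 · 3^2.
Divisors of 18: 1, 2, 3, 6, 9, 18.
Compute 5^d (mod 19) for the divisors d until we hit 1:
5^1 ≡ 5
5^2 ≡ 6
5^3 ≡ 11
5^6 ≡ 7
5^9 ≡ 1
So ord_19(5) = 9.

9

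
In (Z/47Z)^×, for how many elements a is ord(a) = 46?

22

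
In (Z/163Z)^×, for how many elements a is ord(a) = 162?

φ(163) = 163 − 1 = 162 = 2 · 3^4.
In a cyclic group of order 162, there are φ(d) elements of order d for each divisor d of 162, and zero for non-divisors.
162 = 2 · 3^4 divides 162, and φ(162) = 54.

54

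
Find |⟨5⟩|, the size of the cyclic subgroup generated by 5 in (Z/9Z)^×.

6

ord(5) | φ(9) = φ(3^2) = 3·(3−1) = 6 = 2 · 3.
Divisors of 6: 1, 2, 3, 6.
Check 5^d mod 9 for each divisor in increasing order:
5^1 ≡ 5 (mod 9)
5^2 ≡ 7 (mod 9)
5^3 ≡ 8 (mod 9)
5^6 ≡ 1 (mod 9) ✓
So ord_9(5) = 6.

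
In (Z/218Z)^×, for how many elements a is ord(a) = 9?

φ(218) = φ(2)·φ(109) = 1·108 = 108 = 2^2 · 3^3.
In a cyclic group of order 108, there are φ(d) elements of order d for each divisor d of 108, and zero for non-divisors.
9 = 3^2 divides 108, and φ(9) = 6.

6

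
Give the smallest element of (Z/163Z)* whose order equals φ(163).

φ(163) = 163 − 1 = 162 = 2 · 3^4.
g is a primitive root iff g^(162/q) ≢ 1 (mod 163) for each prime q ∈ {2, 3}.
g = 2: 2^81 ≡ 162; 2^54 ≡ 104 — none is 1, so 2 is a primitive root.
The smallest primitive root modulo 163 is 2.

2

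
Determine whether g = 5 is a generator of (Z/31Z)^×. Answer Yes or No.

No

φ(31) = 31 − 1 = 30 = 2 · 3 · 5.
An element g generates (Z/31Z)^× iff g^(30/q) ≢ 1 (mod 31) for each prime q ∈ {2, 3, 5}.
5^15 ≡ 1 (mod 31)  [q = 2: ≡ 1 ✗]
5^10 ≡ 5 (mod 31)  [q = 3: ≢ 1 ✓]
5^6 ≡ 1 (mod 31)  [q = 5: ≡ 1 ✗]
Since 5^15 ≡ 1, the order of 5 divides 15 < 30, so 5 is not a primitive root.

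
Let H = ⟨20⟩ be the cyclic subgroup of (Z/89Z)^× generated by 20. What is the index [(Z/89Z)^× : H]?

2

By Lagrange's theorem, ord_89(20) divides φ(89) = 89 − 1 = 88 = 2^3 · 11.
Divisors of 88: 1, 2, 4, 8, 11, 22, 44, 88.
Check 20^d mod 89 for each divisor in increasing order:
20^1 ≡ 20 (mod 89)
20^2 ≡ 44 (mod 89)
20^4 ≡ 67 (mod 89)
20^8 ≡ 39 (mod 89)
20^11 ≡ 55 (mod 89)
20^22 ≡ 88 (mod 89)
20^44 ≡ 1 (mod 89) ✓
Thus |⟨20⟩| = ord(20) = 44.
Index = |(Z/89Z)^×| / |⟨20⟩| = 88 / 44 = 2.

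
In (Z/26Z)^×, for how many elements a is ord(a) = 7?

φ(26) = φ(2)·φ(13) = 1·12 = 12 = 2^2 · 3.
(Z/26Z)^× is cyclic (|G| = 12); a cyclic group of order m has exactly φ(d) elements of each order d | m, and none otherwise.
Since 7 ∤ 12, the count is 0.

0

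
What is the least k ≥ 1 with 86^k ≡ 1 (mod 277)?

138

Since 86 ∈ (Z/277Z)^×, its order divides φ(277) = 277 − 1 = 276 = 2^2 · 3 · 23.
Divisors of 276: 1, 2, 3, 4, 6, 12, 23, 46, 69, 92, 138, 276.
Check 86^d mod 277 for each divisor in increasing order:
86^1 ≡ 86 (mod 277)
86^2 ≡ 194 (mod 277)
86^3 ≡ 64 (mod 277)
86^4 ≡ 241 (mod 277)
86^6 ≡ 218 (mod 277)
86^12 ≡ 157 (mod 277)
86^23 ≡ 161 (mod 277)
86^46 ≡ 160 (mod 277)
86^69 ≡ 276 (mod 277)
86^92 ≡ 116 (mod 277)
86^138 ≡ 1 (mod 277) ✓
Hence ord(86) = 138.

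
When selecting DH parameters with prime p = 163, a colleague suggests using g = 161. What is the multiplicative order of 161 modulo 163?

81

By Lagrange's theorem, ord_163(161) divides φ(163) = 163 − 1 = 162 = 2 · 3^4.
Divisors of 162: 1, 2, 3, 6, 9, 18, 27, 54, 81, 162.
Test each divisor d:
161^1 ≡ 161
161^2 ≡ 4
161^3 ≡ 155
161^6 ≡ 64
161^9 ≡ 140
161^18 ≡ 40
161^27 ≡ 58
161^54 ≡ 104
161^81 ≡ 1
So ord_163(161) = 81.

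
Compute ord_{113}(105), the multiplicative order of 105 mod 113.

ord(105) | φ(113) = 113 − 1 = 112 = 2^4 · 7.
Divisors of 112: 1, 2, 4, 7, 8, 14, 16, 28, 56, 112.
Evaluate successive powers at the divisors of 112:
105^1 ≡ 105
105^2 ≡ 64
105^4 ≡ 28
105^7 ≡ 15
105^8 ≡ 106
105^14 ≡ 112
105^16 ≡ 49
105^28 ≡ 1
Therefore the multiplicative order of 105 modulo 113 is 28.

28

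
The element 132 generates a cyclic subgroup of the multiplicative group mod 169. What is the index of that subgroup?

1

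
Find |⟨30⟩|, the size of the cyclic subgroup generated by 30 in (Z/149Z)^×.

37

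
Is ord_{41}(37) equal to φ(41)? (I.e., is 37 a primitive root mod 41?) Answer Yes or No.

No

φ(41) = 41 − 1 = 40 = 2^3 · 5.
37 is a primitive root mod 41 iff 37^(φ(41)/q) ≢ 1 for every prime q | φ(41), i.e. q ∈ {2, 5}.
37^20 ≡ 1 (mod 41)  [q = 2: ≡ 1 ✗]
37^8 ≡ 18 (mod 41)  [q = 5: ≢ 1 ✓]
The check at q = 2 fails, so 37 generates a proper subgroup.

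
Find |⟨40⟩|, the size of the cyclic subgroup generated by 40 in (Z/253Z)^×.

110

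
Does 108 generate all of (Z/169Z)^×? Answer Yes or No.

φ(169) = φ(13^2) = 13·(13−1) = 156 = 2^2 · 3 · 13.
108 is a primitive root mod 169 iff 108^(φ(169)/q) ≢ 1 for every prime q | φ(169), i.e. q ∈ {2, 3, 13}.
108^78 ≡ 1 (mod 169)  [q = 2: ≡ 1 ✗]
108^52 ≡ 22 (mod 169)  [q = 3: ≢ 1 ✓]
108^12 ≡ 53 (mod 169)  [q = 13: ≢ 1 ✓]
108^78 ≡ 1 shows ord(108) | 78, strictly less than φ(169); not a primitive root.

No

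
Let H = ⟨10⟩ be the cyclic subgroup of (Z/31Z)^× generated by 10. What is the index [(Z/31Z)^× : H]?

2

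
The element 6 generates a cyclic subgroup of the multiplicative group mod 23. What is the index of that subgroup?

2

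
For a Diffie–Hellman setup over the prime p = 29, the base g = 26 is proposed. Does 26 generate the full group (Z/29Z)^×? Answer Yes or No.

φ(29) = 29 − 1 = 28 = 2^2 · 7.
26 is a primitive root mod 29 iff 26^(φ(29)/q) ≢ 1 for every prime q | φ(29), i.e. q ∈ {2, 7}.
26^14 ≡ 28 (mod 29)  [q = 2: ≢ 1 ✓]
26^4 ≡ 23 (mod 29)  [q = 7: ≢ 1 ✓]
None equal 1, so ord_29(26) = 28: 26 is a primitive root.

Yes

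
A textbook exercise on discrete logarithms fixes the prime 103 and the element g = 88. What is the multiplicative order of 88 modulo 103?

102

By Lagrange's theorem, ord_103(88) divides φ(103) = 103 − 1 = 102 = 2 · 3 · 17.
Divisors of 102: 1, 2, 3, 6, 17, 34, 51, 102.
Compute 88^d (mod 103) for the divisors d until we hit 1:
88^1 ≡ 88 (mod 103)
88^2 ≡ 19 (mod 103)
88^3 ≡ 24 (mod 103)
88^6 ≡ 61 (mod 103)
88^17 ≡ 57 (mod 103)
88^34 ≡ 56 (mod 103)
88^51 ≡ 102 (mod 103)
88^102 ≡ 1 (mod 103) ✓
Hence ord(88) = 102.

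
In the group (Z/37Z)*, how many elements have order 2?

φ(37) = 37 − 1 = 36 = 2^2 · 3^2.
In a cyclic group of order 36, there are φ(d) elements of order d for each divisor d of 36, and zero for non-divisors.
2 | 36, and φ(2) = 2 − 1 = 1.

1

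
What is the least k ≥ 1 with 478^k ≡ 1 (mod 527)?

120

ord(478) | φ(527) = φ(17·31) = (17−1)·(31−1) = 16·30 = 480 = 2^5 · 3 · 5.
Divisors of 480: 1, 2, 3, 4, 5, 6, 8, 10, 12, 15, 16, 20, 24, 30, 32, 40, 48, 60, 80, 96, 120, 160, 240, 480.
Compute 478^d (mod 527) for the divisors d until we hit 1:
478^1 ≡ 478 (mod 527)
478^2 ≡ 293 (mod 527)
478^3 ≡ 399 (mod 527)
478^4 ≡ 475 (mod 527)
478^5 ≡ 440 (mod 527)
478^6 ≡ 47 (mod 527)
478^8 ≡ 69 (mod 527)
478^10 ≡ 191 (mod 527)
478^12 ≡ 101 (mod 527)
478^15 ≡ 247 (mod 527)
478^16 ≡ 18 (mod 527)
478^20 ≡ 118 (mod 527)
478^24 ≡ 188 (mod 527)
478^30 ≡ 404 (mod 527)
478^32 ≡ 324 (mod 527)
478^40 ≡ 222 (mod 527)
478^48 ≡ 35 (mod 527)
478^60 ≡ 373 (mod 527)
478^80 ≡ 273 (mod 527)
478^96 ≡ 171 (mod 527)
478^120 ≡ 1 (mod 527) ✓
The smallest such exponent is 120, so the order of 478 is 120.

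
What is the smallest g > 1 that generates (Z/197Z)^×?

2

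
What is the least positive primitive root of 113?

3

φ(113) = 113 − 1 = 112 = 2^4 · 7.
Test candidates g = 2, 3, … against the prime factors q ∈ {2, 7} of φ(113): g is a generator iff g^(112/q) ≢ 1 for every such q.
g = 2: 2^56 ≡ 1 — hits 1, so not a primitive root.
g = 3: 3^56 ≡ 112; 3^16 ≡ 49 — none is 1, so 3 is a primitive root.
The smallest primitive root modulo 113 is 3.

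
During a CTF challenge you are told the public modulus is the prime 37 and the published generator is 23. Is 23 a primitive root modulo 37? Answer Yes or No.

No

φ(37) = 37 − 1 = 36 = 2^2 · 3^2.
An element g generates (Z/37Z)^× iff g^(36/q) ≢ 1 (mod 37) for each prime q ∈ {2, 3}.
23^18 ≡ 36 (mod 37)  [q = 2: ≢ 1 ✓]
23^12 ≡ 1 (mod 37)  [q = 3: ≡ 1 ✗]
Since 23^12 ≡ 1, the order of 23 divides 12 < 36, so 23 is not a primitive root.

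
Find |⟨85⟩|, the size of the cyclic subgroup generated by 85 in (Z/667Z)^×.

308

Since 85 ∈ (Z/667Z)^×, its order divides φ(667) = φ(23·29) = (23−1)·(29−1) = 22·28 = 616 = 2^3 · 7 · 11.
Divisors of 616: 1, 2, 4, 7, 8, 11, 14, 22, 28, 44, 56, 77, 88, 154, 308, 616.
Check 85^d mod 667 for each divisor in increasing order:
85^1 ≡ 85 (mod 667)
85^2 ≡ 555 (mod 667)
85^4 ≡ 538 (mod 667)
85^7 ≡ 133 (mod 667)
85^8 ≡ 633 (mod 667)
85^11 ≡ 185 (mod 667)
85^14 ≡ 347 (mod 667)
85^22 ≡ 208 (mod 667)
85^28 ≡ 349 (mod 667)
85^44 ≡ 576 (mod 667)
85^56 ≡ 407 (mod 667)
85^77 ≡ 70 (mod 667)
85^88 ≡ 277 (mod 667)
85^154 ≡ 231 (mod 667)
85^308 ≡ 1 (mod 667) ✓
Hence ord(85) = 308.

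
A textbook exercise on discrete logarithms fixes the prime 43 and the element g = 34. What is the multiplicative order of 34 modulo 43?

42

By Lagrange's theorem, ord_43(34) divides φ(43) = 43 − 1 = 42 = 2 · 3 · 7.
Divisors of 42: 1, 2, 3, 6, 7, 14, 21, 42.
Test each divisor d:
34^1 ≡ 34
34^2 ≡ 38
34^3 ≡ 2
34^6 ≡ 4
34^7 ≡ 7
34^14 ≡ 6
34^21 ≡ 42
34^42 ≡ 1
Hence ord(34) = 42.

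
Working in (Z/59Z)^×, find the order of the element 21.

29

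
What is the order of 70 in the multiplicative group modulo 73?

By Lagrange's theorem, ord_73(70) divides φ(73) = 73 − 1 = 72 = 2^3 · 3^2.
Divisors of 72: 1, 2, 3, 4, 6, 8, 9, 12, 18, 24, 36, 72.
Evaluate successive powers at the divisors of 72:
70^1 ≡ 70 (mod 73)
70^2 ≡ 9 (mod 73)
70^3 ≡ 46 (mod 73)
70^4 ≡ 8 (mod 73)
70^6 ≡ 72 (mod 73)
70^8 ≡ 64 (mod 73)
70^9 ≡ 27 (mod 73)
70^12 ≡ 1 (mod 73) ✓
Therefore the multiplicative order of 70 modulo 73 is 12.

12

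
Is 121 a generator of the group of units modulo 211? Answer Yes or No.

No

φ(211) = 211 − 1 = 210 = 2 · 3 · 5 · 7.
It suffices to check that the order of 121 is not a proper divisor of 210: compute 121^(210/q) for q ∈ {2, 3, 5, 7}.
121^105 ≡ 1 (mod 211)  [q = 2: ≡ 1 ✗]
121^70 ≡ 1 (mod 211)  [q = 3: ≡ 1 ✗]
121^42 ≡ 71 (mod 211)  [q = 5: ≢ 1 ✓]
121^30 ≡ 123 (mod 211)  [q = 7: ≢ 1 ✓]
121^105 ≡ 1 shows ord(121) | 105, strictly less than φ(211); not a primitive root.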